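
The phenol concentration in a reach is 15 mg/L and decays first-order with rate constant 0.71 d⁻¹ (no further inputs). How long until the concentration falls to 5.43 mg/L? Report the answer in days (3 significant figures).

t = ln(C₀/C)/k = ln(15/5.43)/0.71 = 1.016/0.71 = 1.431 d.

1.43 d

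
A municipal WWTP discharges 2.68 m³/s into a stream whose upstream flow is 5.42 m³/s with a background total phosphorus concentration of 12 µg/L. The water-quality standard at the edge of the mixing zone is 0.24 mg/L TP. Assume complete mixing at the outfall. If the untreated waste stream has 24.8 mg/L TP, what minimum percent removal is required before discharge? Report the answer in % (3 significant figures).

12 µg/L = 0.012 mg/L.
Mass balance: 0.24·8.1 = 2.68·Cₑ + 5.42·0.012.
Cₑ = (1.944 − 0.06504) / 2.68 = 0.7011 mg/L.
Required removal = 1 − 0.7011/24.8 = 97.17 %.

97.2 %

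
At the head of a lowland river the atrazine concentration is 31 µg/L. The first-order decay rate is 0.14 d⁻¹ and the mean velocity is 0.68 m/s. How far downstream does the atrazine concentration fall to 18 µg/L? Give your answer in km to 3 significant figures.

228 km

From C = C₀·e^(−kt), t = ln(C₀/C)/k = ln(31/18)/0.14 = 0.5436/0.14 = 3.883 d.
Distance = v·t = 0.68 m/s × 3.355e+05 s = 2.281e+05 m = 228.1 km.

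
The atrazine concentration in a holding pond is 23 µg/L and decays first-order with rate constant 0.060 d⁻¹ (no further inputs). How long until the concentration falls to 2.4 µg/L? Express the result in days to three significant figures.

37.7 d

t = ln(C₀/C)/k = ln(23/2.4)/0.060 = 2.26/0.060 = 37.67 d.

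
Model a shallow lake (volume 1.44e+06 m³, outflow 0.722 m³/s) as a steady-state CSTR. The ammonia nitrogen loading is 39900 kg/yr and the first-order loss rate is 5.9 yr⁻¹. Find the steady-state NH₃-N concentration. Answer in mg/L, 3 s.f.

1.28 mg/L

Outflow Q = 0.722 m³/s × 3.156e+07 s/yr = 2.278e+07 m³/yr.
Steady-state CSTR mass balance: W = Q·C + k·V·C, so C = W/(Q + kV).
Q + kV = 2.278e+07 + 5.9·1.44e+06 = 3.128e+07 m³/yr.
C = 39900/3.128e+07 = 0.001276 kg/m³ = 1.276 mg/L.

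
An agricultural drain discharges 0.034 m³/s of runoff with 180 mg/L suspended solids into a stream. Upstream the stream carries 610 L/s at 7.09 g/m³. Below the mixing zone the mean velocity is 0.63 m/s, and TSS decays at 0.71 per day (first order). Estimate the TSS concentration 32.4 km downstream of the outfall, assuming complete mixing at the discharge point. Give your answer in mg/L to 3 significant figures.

10.6 mg/L

610 L/s = 0.61 m³/s.
After complete mixing, C₀ = (0.034·180 + 0.61·7.09) / 0.644 = 16.22 mg/L.
Travel time t = 3.24e+04 m / 0.63 m/s = 5.143e+04 s = 0.5952 d.
C = 16.22·exp(−0.71·0.5952) = 16.22·0.6553 = 10.63 mg/L.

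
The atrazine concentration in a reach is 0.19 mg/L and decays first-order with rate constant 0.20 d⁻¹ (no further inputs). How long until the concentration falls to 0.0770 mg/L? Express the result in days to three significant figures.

t = ln(C₀/C)/k = ln(0.19/0.0770)/0.20 = 0.9032/0.20 = 4.516 d.

4.52 d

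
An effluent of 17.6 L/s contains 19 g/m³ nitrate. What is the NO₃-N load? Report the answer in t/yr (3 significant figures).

17.6 L/s = 0.0176 m³/s.
Mass flux = Q·C = 0.0176 m³/s × 19 g/m³ = 0.3344 g/s.
= 0.3344 g/s × 31.56 = 10.55 t/yr.

10.6 t/yr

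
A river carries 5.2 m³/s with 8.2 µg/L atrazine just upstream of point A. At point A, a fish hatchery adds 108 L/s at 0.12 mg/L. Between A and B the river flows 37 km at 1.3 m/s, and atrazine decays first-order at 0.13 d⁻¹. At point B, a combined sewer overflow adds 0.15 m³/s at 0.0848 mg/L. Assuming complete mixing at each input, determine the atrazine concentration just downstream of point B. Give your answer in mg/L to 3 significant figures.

8.2 µg/L = 0.0082 mg/L.
108 L/s = 0.108 m³/s.
After input A: C = (5.2·0.0082 + 0.108·0.12) / 5.308 = 0.01047 mg/L.
Over the 37 km reach to input B (t = 2.846e+04 s = 0.3294 d), decay gives C = 0.01047·exp(−0.13·0.3294) = 0.01004 mg/L.
After input B: C = (5.308·0.01004 + 0.15·0.0848) / 5.458 = 0.01209 mg/L.

0.0121 mg/L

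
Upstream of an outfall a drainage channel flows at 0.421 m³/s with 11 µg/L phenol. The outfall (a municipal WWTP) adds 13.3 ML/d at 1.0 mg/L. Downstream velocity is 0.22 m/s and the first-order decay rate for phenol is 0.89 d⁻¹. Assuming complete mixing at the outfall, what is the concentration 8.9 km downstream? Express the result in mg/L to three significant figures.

0.182 mg/L

13.3 ML/d = 0.1539 m³/s.
11 µg/L = 0.011 mg/L.
After complete mixing, C₀ = (0.1539·1 + 0.421·0.011) / 0.5749 = 0.2758 mg/L.
Travel time t = 8900 m / 0.22 m/s = 4.045e+04 s = 0.4682 d.
C = 0.2758·exp(−0.89·0.4682) = 0.2758·0.6592 = 0.1818 mg/L.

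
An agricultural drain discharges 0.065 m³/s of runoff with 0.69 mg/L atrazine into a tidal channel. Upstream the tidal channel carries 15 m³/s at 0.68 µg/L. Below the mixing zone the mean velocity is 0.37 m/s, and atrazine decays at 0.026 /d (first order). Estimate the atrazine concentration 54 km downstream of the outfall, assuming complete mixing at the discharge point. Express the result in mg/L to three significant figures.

0.68 µg/L = 0.00068 mg/L.
After complete mixing, C₀ = (0.065·0.69 + 15·0.00068) / 15.06 = 0.003654 mg/L.
Travel time t = 5.4e+04 m / 0.37 m/s = 1.459e+05 s = 1.689 d.
C = 0.003654·exp(−0.026·1.689) = 0.003654·0.957 = 0.003497 mg/L.

0.00350 mg/L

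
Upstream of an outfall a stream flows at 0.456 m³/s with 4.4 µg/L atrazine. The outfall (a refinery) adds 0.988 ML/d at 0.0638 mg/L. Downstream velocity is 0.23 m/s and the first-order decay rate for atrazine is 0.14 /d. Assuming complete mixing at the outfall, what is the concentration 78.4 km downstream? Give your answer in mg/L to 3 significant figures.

0.988 ML/d = 0.01144 m³/s.
4.4 µg/L = 0.0044 mg/L.
After complete mixing, C₀ = (0.01144·0.0638 + 0.456·0.0044) / 0.4674 = 0.005853 mg/L.
Travel time t = 7.84e+04 m / 0.23 m/s = 3.409e+05 s = 3.945 d.
C = 0.005853·exp(−0.14·3.945) = 0.005853·0.5756 = 0.003369 mg/L.

0.00337 mg/L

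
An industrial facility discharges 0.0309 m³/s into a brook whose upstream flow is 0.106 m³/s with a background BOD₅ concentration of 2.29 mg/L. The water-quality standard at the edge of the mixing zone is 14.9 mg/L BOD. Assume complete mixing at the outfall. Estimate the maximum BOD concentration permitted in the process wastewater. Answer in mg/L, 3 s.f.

Mass balance: 14.9·0.1369 = 0.0309·Cₑ + 0.106·2.29.
Cₑ = (2.04 − 0.2427) / 0.0309 = 58.16 mg/L.

58.2 mg/L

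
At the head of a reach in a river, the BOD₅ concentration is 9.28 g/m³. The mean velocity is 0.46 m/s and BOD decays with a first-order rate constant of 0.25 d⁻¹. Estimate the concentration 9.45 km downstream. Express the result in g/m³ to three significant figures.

8.74 g/m³

Travel time t = 9.45 km / 0.46 m/s = 9450/0.46 = 2.054e+04 s = 0.2378 d.
First-order decay: C = 9.28·exp(−0.25·0.2378) = 9.28·0.9423 = 8.744 g/m³.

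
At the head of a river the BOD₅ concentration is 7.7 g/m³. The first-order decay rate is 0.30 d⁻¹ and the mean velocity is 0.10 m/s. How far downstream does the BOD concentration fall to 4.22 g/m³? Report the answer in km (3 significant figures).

From C = C₀·e^(−kt), t = ln(C₀/C)/k = ln(7.7/4.22)/0.30 = 0.6014/0.30 = 2.005 d.
Distance = v·t = 0.10 m/s × 1.732e+05 s = 1.732e+04 m = 17.32 km.

17.3 km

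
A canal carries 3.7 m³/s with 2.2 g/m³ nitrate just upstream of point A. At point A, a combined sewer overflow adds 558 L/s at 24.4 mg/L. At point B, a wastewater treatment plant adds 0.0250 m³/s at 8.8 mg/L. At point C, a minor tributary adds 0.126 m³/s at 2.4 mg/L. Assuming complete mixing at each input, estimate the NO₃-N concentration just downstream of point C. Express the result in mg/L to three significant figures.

558 L/s = 0.558 m³/s.
After input A: C = (3.7·2.2 + 0.558·24.4) / 4.258 = 5.109 mg/L.
After input B: C = (4.258·5.109 + 0.025·8.8) / 4.283 = 5.131 mg/L.
After input C: C = (4.283·5.131 + 0.126·2.4) / 4.409 = 5.053 mg/L.

5.05 mg/L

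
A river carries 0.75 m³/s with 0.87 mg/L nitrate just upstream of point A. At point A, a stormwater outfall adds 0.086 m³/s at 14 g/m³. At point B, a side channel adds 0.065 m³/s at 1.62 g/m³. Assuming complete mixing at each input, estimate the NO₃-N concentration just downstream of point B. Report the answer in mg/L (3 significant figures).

2.18 mg/L

After input A: C = (0.75·0.87 + 0.086·14) / 0.836 = 2.221 mg/L.
After input B: C = (0.836·2.221 + 0.065·1.62) / 0.901 = 2.177 mg/L.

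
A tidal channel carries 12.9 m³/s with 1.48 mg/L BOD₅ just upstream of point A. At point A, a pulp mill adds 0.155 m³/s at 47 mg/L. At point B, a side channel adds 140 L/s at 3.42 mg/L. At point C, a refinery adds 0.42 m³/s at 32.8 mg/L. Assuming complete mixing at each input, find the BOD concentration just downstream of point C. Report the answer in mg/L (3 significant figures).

2.98 mg/L

After input A: C = (12.9·1.48 + 0.155·47) / 13.05 = 2.02 mg/L.
140 L/s = 0.14 m³/s.
After input B: C = (13.05·2.02 + 0.14·3.42) / 13.2 = 2.035 mg/L.
After input C: C = (13.2·2.035 + 0.42·32.8) / 13.62 = 2.984 mg/L.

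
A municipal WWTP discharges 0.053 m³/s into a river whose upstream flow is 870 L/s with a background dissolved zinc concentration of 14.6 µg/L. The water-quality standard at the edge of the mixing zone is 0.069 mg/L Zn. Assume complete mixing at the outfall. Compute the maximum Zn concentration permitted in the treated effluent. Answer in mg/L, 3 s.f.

870 L/s = 0.87 m³/s.
14.6 µg/L = 0.0146 mg/L.
Mass balance: 0.069·0.923 = 0.053·Cₑ + 0.87·0.0146.
Cₑ = (0.06369 − 0.0127) / 0.053 = 0.962 mg/L.

0.962 mg/L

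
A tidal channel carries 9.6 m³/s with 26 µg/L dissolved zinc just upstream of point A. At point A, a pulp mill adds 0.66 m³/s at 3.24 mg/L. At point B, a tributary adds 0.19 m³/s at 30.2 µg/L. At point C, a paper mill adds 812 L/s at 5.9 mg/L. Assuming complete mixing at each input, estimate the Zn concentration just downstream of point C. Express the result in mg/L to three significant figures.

0.638 mg/L

26 µg/L = 0.026 mg/L.
After input A: C = (9.6·0.026 + 0.66·3.24) / 10.26 = 0.2327 mg/L.
30.2 µg/L = 0.0302 mg/L.
After input B: C = (10.26·0.2327 + 0.19·0.0302) / 10.45 = 0.2291 mg/L.
812 L/s = 0.812 m³/s.
After input C: C = (10.45·0.2291 + 0.812·5.9) / 11.26 = 0.6379 mg/L.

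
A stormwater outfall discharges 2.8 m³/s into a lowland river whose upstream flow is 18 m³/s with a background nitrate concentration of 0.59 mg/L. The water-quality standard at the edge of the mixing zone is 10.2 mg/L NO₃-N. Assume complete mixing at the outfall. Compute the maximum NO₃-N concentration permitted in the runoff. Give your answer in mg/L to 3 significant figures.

Mass balance: 10.2·20.8 = 2.8·Cₑ + 18·0.59.
Cₑ = (212.2 − 10.62) / 2.8 = 71.98 mg/L.

72.0 mg/L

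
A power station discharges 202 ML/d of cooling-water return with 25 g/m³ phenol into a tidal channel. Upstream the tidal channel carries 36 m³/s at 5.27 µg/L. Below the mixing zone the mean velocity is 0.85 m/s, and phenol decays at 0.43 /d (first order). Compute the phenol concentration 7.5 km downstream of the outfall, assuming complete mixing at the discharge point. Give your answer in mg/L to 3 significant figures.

202 ML/d = 2.338 m³/s.
5.27 µg/L = 0.00527 mg/L.
After complete mixing, C₀ = (2.338·25 + 36·0.00527) / 38.34 = 1.53 mg/L.
Travel time t = 7500 m / 0.85 m/s = 8824 s = 0.1021 d.
C = 1.53·exp(−0.43·0.1021) = 1.53·0.957 = 1.464 mg/L.

1.46 mg/L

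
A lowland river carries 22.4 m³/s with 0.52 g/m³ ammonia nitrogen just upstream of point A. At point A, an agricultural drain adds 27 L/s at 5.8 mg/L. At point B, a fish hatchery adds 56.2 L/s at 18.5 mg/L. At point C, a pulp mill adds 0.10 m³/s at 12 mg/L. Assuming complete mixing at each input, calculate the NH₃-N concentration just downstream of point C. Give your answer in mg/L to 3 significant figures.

27 L/s = 0.027 m³/s.
After input A: C = (22.4·0.52 + 0.027·5.8) / 22.43 = 0.5264 mg/L.
56.2 L/s = 0.0562 m³/s.
After input B: C = (22.43·0.5264 + 0.0562·18.5) / 22.48 = 0.5713 mg/L.
After input C: C = (22.48·0.5713 + 0.1·12) / 22.58 = 0.6219 mg/L.

0.622 mg/L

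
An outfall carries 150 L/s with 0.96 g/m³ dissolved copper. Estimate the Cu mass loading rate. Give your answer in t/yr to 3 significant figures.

4.54 t/yr

150 L/s = 0.15 m³/s.
Mass flux = Q·C = 0.15 m³/s × 0.96 g/m³ = 0.144 g/s.
= 0.144 g/s × 31.56 = 4.544 t/yr.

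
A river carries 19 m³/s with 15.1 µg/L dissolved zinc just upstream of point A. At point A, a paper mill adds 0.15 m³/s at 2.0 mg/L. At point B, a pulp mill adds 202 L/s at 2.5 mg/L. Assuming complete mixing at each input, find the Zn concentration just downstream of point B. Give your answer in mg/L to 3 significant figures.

0.0564 mg/L

15.1 µg/L = 0.0151 mg/L.
After input A: C = (19·0.0151 + 0.15·2) / 19.15 = 0.03065 mg/L.
202 L/s = 0.202 m³/s.
After input B: C = (19.15·0.03065 + 0.202·2.5) / 19.35 = 0.05642 mg/L.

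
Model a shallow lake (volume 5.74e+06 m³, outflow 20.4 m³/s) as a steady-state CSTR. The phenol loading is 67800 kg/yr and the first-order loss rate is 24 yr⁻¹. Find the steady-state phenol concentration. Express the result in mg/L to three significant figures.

0.0868 mg/L

Outflow Q = 20.4 m³/s × 3.156e+07 s/yr = 6.438e+08 m³/yr.
Steady-state CSTR mass balance: W = Q·C + k·V·C, so C = W/(Q + kV).
Q + kV = 6.438e+08 + 24·5.74e+06 = 7.815e+08 m³/yr.
C = 67800/7.815e+08 = 8.675e-05 kg/m³ = 0.08675 mg/L.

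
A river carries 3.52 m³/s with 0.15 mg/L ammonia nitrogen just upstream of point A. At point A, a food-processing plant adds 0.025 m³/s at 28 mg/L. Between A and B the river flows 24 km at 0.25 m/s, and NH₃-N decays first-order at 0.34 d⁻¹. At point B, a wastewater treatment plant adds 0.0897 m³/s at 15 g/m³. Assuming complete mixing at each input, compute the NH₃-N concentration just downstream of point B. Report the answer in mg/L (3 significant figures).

0.602 mg/L

After input A: C = (3.52·0.15 + 0.025·28) / 3.545 = 0.3464 mg/L.
Over the 24 km reach to input B (t = 9.6e+04 s = 1.111 d), decay gives C = 0.3464·exp(−0.34·1.111) = 0.2374 mg/L.
After input B: C = (3.545·0.2374 + 0.0897·15) / 3.635 = 0.6017 mg/L.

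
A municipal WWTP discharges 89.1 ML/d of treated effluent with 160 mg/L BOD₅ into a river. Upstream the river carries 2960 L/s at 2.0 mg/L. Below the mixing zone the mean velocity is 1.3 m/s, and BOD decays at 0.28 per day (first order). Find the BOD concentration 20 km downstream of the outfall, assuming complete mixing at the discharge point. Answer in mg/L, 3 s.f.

89.1 ML/d = 1.031 m³/s.
2960 L/s = 2.96 m³/s.
After complete mixing, C₀ = (1.031·160 + 2.96·2) / 3.991 = 42.82 mg/L.
Travel time t = 2e+04 m / 1.3 m/s = 1.538e+04 s = 0.1781 d.
C = 42.82·exp(−0.28·0.1781) = 42.82·0.9514 = 40.74 mg/L.

40.7 mg/L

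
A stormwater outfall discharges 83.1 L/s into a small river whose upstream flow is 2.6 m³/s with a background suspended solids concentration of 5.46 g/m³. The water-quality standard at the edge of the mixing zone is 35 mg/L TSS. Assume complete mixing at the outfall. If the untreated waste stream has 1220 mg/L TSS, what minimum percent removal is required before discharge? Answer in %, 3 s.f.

83.1 L/s = 0.0831 m³/s.
Mass balance: 35·2.683 = 0.0831·Cₑ + 2.6·5.46.
Cₑ = (93.91 − 14.2) / 0.0831 = 959.2 mg/L.
Required removal = 1 − 959.2/1220 = 21.37 %.

21.4 %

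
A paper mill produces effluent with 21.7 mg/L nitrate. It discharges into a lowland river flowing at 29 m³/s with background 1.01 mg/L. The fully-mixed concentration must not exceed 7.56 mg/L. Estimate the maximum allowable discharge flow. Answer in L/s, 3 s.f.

Mass balance at complete mixing: C_std·(Q_w + Q_r) = Q_w·C_e + Q_r·C_b.
Rearranging, Q_w = Q_r·(C_std − C_b)/(C_e − C_std) = 29·(7.56 − 1.01) / (21.7 − 7.56) = 13.43 m³/s.
= 1.343e+04 L/s.

13400 L/s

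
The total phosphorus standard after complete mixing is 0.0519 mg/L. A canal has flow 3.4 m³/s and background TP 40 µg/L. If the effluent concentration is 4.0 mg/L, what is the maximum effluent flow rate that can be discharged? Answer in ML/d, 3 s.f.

0.885 ML/d

40 µg/L = 0.04 mg/L.
Mass balance at complete mixing: C_std·(Q_w + Q_r) = Q_w·C_e + Q_r·C_b.
Rearranging, Q_w = Q_r·(C_std − C_b)/(C_e − C_std) = 3.4·(0.0519 − 0.04) / (4 − 0.0519) = 0.01025 m³/s.
= 0.8854 ML/d.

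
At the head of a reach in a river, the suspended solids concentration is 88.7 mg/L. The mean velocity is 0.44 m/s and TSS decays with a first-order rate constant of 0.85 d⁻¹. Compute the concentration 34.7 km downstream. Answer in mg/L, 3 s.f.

40.8 mg/L

Travel time t = 34.7 km / 0.44 m/s = 3.47e+04/0.44 = 7.886e+04 s = 0.9128 d.
First-order decay: C = 88.7·exp(−0.85·0.9128) = 88.7·0.4603 = 40.83 mg/L.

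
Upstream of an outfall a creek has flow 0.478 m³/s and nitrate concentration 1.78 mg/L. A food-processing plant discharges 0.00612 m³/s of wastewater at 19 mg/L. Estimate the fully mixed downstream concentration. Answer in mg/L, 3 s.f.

2.00 mg/L

By mass balance at complete mixing, C = (0.00612·19 + 0.478·1.78) / (0.00612 + 0.478) = 0.9671/0.4841 = 1.998 mg/L.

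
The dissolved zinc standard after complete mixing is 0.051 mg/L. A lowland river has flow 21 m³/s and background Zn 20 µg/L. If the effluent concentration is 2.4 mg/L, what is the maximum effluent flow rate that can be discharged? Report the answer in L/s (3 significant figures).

277 L/s

20 µg/L = 0.02 mg/L.
Mass balance at complete mixing: C_std·(Q_w + Q_r) = Q_w·C_e + Q_r·C_b.
Rearranging, Q_w = Q_r·(C_std − C_b)/(C_e − C_std) = 21·(0.051 − 0.02) / (2.4 − 0.051) = 0.2771 m³/s.
= 277.1 L/s.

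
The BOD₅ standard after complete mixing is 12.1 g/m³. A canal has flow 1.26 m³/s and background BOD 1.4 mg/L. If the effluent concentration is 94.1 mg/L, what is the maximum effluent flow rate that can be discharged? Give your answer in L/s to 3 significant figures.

Mass balance at complete mixing: C_std·(Q_w + Q_r) = Q_w·C_e + Q_r·C_b.
Rearranging, Q_w = Q_r·(C_std − C_b)/(C_e − C_std) = 1.26·(12.1 − 1.4) / (94.1 − 12.1) = 0.1644 m³/s.
= 164.4 L/s.

164 L/s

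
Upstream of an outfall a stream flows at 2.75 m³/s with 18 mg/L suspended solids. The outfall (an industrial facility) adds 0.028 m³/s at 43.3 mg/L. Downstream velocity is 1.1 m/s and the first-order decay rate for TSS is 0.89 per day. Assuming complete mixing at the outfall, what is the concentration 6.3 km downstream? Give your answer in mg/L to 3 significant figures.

After complete mixing, C₀ = (0.028·43.3 + 2.75·18) / 2.778 = 18.26 mg/L.
Travel time t = 6300 m / 1.1 m/s = 5727 s = 0.06629 d.
C = 18.26·exp(−0.89·0.06629) = 18.26·0.9427 = 17.21 mg/L.

17.2 mg/L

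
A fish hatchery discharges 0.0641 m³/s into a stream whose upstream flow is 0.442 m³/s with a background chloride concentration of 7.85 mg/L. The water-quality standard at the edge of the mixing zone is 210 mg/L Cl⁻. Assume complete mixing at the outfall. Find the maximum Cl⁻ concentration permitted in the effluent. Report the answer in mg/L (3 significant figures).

1600 mg/L

Mass balance: 210·0.5061 = 0.0641·Cₑ + 0.442·7.85.
Cₑ = (106.3 − 3.47) / 0.0641 = 1604 mg/L.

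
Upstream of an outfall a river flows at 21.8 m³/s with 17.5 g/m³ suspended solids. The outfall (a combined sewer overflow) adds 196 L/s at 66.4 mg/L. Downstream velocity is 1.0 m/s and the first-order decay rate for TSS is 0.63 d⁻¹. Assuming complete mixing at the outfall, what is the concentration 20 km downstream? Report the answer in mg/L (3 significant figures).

15.5 mg/L

196 L/s = 0.196 m³/s.
After complete mixing, C₀ = (0.196·66.4 + 21.8·17.5) / 22 = 17.94 mg/L.
Travel time t = 2e+04 m / 1.0 m/s = 2e+04 s = 0.2315 d.
C = 17.94·exp(−0.63·0.2315) = 17.94·0.8643 = 15.5 mg/L.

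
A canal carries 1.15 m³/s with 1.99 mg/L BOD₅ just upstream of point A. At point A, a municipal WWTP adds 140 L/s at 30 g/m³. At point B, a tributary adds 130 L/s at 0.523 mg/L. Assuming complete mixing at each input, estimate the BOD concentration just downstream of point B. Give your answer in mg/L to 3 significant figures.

4.62 mg/L

140 L/s = 0.14 m³/s.
After input A: C = (1.15·1.99 + 0.14·30) / 1.29 = 5.03 mg/L.
130 L/s = 0.13 m³/s.
After input B: C = (1.29·5.03 + 0.13·0.523) / 1.42 = 4.617 mg/L.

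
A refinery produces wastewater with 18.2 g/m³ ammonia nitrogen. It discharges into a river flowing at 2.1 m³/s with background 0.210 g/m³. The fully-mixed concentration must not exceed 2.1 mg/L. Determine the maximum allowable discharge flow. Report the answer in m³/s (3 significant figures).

Mass balance at complete mixing: C_std·(Q_w + Q_r) = Q_w·C_e + Q_r·C_b.
Rearranging, Q_w = Q_r·(C_std − C_b)/(C_e − C_std) = 2.1·(2.1 − 0.21) / (18.2 − 2.1) = 0.2465 m³/s.

0.247 m³/s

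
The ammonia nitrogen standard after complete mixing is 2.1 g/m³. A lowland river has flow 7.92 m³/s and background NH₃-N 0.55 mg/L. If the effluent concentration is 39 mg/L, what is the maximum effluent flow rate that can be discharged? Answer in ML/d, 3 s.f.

28.7 ML/d

Mass balance at complete mixing: C_std·(Q_w + Q_r) = Q_w·C_e + Q_r·C_b.
Rearranging, Q_w = Q_r·(C_std − C_b)/(C_e − C_std) = 7.92·(2.1 − 0.55) / (39 − 2.1) = 0.3327 m³/s.
= 28.74 ML/d.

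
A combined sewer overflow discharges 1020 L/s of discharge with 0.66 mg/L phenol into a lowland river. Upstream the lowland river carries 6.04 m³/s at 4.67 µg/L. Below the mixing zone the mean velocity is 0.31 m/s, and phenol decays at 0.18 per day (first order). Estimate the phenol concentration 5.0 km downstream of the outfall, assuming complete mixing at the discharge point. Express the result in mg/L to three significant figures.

1020 L/s = 1.02 m³/s.
4.67 µg/L = 0.00467 mg/L.
After complete mixing, C₀ = (1.02·0.66 + 6.04·0.00467) / 7.06 = 0.09935 mg/L.
Travel time t = 5000 m / 0.31 m/s = 1.613e+04 s = 0.1867 d.
C = 0.09935·exp(−0.18·0.1867) = 0.09935·0.967 = 0.09607 mg/L.

0.0961 mg/L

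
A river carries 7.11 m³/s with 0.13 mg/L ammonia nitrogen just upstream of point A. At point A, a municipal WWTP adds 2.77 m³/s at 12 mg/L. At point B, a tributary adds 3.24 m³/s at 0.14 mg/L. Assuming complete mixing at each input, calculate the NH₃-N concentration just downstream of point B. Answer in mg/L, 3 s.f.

2.64 mg/L

After input A: C = (7.11·0.13 + 2.77·12) / 9.88 = 3.458 mg/L.
After input B: C = (9.88·3.458 + 3.24·0.14) / 13.12 = 2.639 mg/L.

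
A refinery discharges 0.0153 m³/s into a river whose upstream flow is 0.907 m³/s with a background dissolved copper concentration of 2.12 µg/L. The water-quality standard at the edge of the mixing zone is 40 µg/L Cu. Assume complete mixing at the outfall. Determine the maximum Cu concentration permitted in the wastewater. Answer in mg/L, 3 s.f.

2.12 µg/L = 0.00212 mg/L.
40 µg/L = 0.04 mg/L.
Mass balance: 0.04·0.9223 = 0.0153·Cₑ + 0.907·0.00212.
Cₑ = (0.03689 − 0.001923) / 0.0153 = 2.286 mg/L.

2.29 mg/L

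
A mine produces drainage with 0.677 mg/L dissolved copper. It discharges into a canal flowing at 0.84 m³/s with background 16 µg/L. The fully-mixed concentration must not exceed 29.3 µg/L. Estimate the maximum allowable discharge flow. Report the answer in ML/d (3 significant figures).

1.49 ML/d

16 µg/L = 0.016 mg/L.
29.3 µg/L = 0.0293 mg/L.
Mass balance at complete mixing: C_std·(Q_w + Q_r) = Q_w·C_e + Q_r·C_b.
Rearranging, Q_w = Q_r·(C_std − C_b)/(C_e − C_std) = 0.84·(0.0293 − 0.016) / (0.677 − 0.0293) = 0.01725 m³/s.
= 1.49 ML/d.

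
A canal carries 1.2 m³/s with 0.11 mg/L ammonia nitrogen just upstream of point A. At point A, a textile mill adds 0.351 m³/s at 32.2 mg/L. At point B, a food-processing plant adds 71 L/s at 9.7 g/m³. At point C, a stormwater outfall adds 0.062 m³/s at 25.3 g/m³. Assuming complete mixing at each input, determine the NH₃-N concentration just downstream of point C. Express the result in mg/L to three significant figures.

8.13 mg/L

After input A: C = (1.2·0.11 + 0.351·32.2) / 1.551 = 7.372 mg/L.
71 L/s = 0.071 m³/s.
After input B: C = (1.551·7.372 + 0.071·9.7) / 1.622 = 7.474 mg/L.
After input C: C = (1.622·7.474 + 0.062·25.3) / 1.684 = 8.13 mg/L.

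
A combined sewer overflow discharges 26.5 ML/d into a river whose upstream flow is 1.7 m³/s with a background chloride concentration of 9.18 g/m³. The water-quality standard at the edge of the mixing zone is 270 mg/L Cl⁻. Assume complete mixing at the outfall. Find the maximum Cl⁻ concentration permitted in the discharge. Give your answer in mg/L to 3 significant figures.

1720 mg/L

26.5 ML/d = 0.3067 m³/s.
Mass balance: 270·2.007 = 0.3067·Cₑ + 1.7·9.18.
Cₑ = (541.8 − 15.61) / 0.3067 = 1716 mg/L.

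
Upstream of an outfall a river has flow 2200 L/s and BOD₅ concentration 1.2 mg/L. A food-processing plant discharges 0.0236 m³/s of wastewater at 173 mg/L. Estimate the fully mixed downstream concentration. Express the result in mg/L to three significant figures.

2200 L/s = 2.2 m³/s.
Flow-weighted mixing gives C = (0.0236·173 + 2.2·1.2) / (0.0236 + 2.2) = 6.723/2.224 = 3.023 mg/L.

3.02 mg/L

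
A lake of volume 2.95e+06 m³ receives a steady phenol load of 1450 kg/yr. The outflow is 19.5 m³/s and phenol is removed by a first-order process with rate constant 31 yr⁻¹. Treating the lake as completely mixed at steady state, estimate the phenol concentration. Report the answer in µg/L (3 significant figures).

Outflow Q = 19.5 m³/s × 3.156e+07 s/yr = 6.154e+08 m³/yr.
Steady-state CSTR mass balance: W = Q·C + k·V·C, so C = W/(Q + kV).
Q + kV = 6.154e+08 + 31·2.95e+06 = 7.068e+08 m³/yr.
C = 1450/7.068e+08 = 2.051e-06 kg/m³ = 0.002051 mg/L = 2.051 µg/L.

2.05 µg/L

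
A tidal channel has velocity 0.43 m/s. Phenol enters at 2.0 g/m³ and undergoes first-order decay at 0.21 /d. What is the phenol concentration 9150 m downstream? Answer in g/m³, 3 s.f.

Travel time t = 9150 m / 0.43 m/s = 9150/0.43 = 2.128e+04 s = 0.2463 d.
First-order decay: C = 2.0·exp(−0.21·0.2463) = 2.0·0.9496 = 1.899 g/m³.

1.90 g/m³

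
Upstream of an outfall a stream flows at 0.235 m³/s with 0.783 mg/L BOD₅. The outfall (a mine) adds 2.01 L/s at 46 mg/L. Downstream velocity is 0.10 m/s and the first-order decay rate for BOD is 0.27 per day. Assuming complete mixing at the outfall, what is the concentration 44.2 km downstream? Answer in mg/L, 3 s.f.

2.01 L/s = 0.00201 m³/s.
After complete mixing, C₀ = (0.00201·46 + 0.235·0.783) / 0.237 = 1.166 mg/L.
Travel time t = 4.42e+04 m / 0.10 m/s = 4.42e+05 s = 5.116 d.
C = 1.166·exp(−0.27·5.116) = 1.166·0.2513 = 0.2931 mg/L.

0.293 mg/L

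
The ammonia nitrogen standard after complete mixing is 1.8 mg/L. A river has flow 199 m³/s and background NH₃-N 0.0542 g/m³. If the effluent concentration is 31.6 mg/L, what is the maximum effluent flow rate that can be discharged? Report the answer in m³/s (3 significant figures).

Mass balance at complete mixing: C_std·(Q_w + Q_r) = Q_w·C_e + Q_r·C_b.
Rearranging, Q_w = Q_r·(C_std − C_b)/(C_e − C_std) = 199·(1.8 − 0.0542) / (31.6 − 1.8) = 11.66 m³/s.

11.7 m³/s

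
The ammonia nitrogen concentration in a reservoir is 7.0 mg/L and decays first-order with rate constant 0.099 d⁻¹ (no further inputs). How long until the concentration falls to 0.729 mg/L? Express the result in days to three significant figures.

t = ln(C₀/C)/k = ln(7.0/0.729)/0.099 = 2.262/0.099 = 22.85 d.

22.8 d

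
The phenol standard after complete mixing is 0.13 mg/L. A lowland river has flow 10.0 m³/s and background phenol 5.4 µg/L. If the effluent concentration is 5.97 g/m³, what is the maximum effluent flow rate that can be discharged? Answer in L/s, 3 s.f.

213 L/s

5.4 µg/L = 0.0054 mg/L.
Mass balance at complete mixing: C_std·(Q_w + Q_r) = Q_w·C_e + Q_r·C_b.
Rearranging, Q_w = Q_r·(C_std − C_b)/(C_e − C_std) = 10.0·(0.13 − 0.0054) / (5.97 − 0.13) = 0.2134 m³/s.
= 213.4 L/s.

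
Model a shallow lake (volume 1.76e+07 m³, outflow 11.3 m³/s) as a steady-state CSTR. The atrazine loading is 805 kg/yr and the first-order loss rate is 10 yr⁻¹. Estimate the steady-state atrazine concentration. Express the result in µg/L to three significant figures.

1.51 µg/L

Outflow Q = 11.3 m³/s × 3.156e+07 s/yr = 3.566e+08 m³/yr.
Steady-state CSTR mass balance: W = Q·C + k·V·C, so C = W/(Q + kV).
Q + kV = 3.566e+08 + 10·1.76e+07 = 5.326e+08 m³/yr.
C = 805/5.326e+08 = 1.511e-06 kg/m³ = 0.001511 mg/L = 1.511 µg/L.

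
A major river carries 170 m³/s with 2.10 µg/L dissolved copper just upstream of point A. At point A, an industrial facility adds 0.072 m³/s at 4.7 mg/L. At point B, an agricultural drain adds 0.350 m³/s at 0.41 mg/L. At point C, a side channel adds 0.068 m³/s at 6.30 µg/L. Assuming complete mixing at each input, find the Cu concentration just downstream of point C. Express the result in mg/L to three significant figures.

2.10 µg/L = 0.0021 mg/L.
After input A: C = (170·0.0021 + 0.072·4.7) / 170.1 = 0.004089 mg/L.
After input B: C = (170.1·0.004089 + 0.35·0.41) / 170.4 = 0.004922 mg/L.
6.30 µg/L = 0.0063 mg/L.
After input C: C = (170.4·0.004922 + 0.068·0.0063) / 170.5 = 0.004923 mg/L.

0.00492 mg/L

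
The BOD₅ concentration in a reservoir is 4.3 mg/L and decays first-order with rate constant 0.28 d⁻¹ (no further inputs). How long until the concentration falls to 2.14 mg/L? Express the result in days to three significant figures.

t = ln(C₀/C)/k = ln(4.3/2.14)/0.28 = 0.6978/0.28 = 2.492 d.

2.49 d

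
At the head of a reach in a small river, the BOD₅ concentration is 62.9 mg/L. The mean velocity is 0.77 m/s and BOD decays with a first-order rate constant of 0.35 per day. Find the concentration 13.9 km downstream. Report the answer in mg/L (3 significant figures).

58.5 mg/L

Travel time t = 13.9 km / 0.77 m/s = 1.39e+04/0.77 = 1.805e+04 s = 0.2089 d.
First-order decay: C = 62.9·exp(−0.35·0.2089) = 62.9·0.9295 = 58.46 mg/L.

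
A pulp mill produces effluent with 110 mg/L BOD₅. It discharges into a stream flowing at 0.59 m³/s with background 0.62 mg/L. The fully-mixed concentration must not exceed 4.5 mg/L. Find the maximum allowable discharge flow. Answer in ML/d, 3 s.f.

1.87 ML/d

Mass balance at complete mixing: C_std·(Q_w + Q_r) = Q_w·C_e + Q_r·C_b.
Rearranging, Q_w = Q_r·(C_std − C_b)/(C_e − C_std) = 0.59·(4.5 − 0.62) / (110 − 4.5) = 0.0217 m³/s.
= 1.875 ML/d.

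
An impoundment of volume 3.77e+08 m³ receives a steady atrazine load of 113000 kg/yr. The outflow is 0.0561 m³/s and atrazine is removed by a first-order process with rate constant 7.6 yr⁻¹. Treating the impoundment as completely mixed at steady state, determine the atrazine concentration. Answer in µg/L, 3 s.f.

Outflow Q = 0.0561 m³/s × 3.156e+07 s/yr = 1.77e+06 m³/yr.
Steady-state CSTR mass balance: W = Q·C + k·V·C, so C = W/(Q + kV).
Q + kV = 1.77e+06 + 7.6·3.77e+08 = 2.867e+09 m³/yr.
C = 113000/2.867e+09 = 3.941e-05 kg/m³ = 0.03941 mg/L = 39.41 µg/L.

39.4 µg/L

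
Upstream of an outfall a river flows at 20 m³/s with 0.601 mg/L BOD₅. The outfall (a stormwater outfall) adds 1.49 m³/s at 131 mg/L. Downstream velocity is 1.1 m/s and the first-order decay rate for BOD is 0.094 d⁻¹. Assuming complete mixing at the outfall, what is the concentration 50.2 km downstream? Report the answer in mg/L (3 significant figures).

After complete mixing, C₀ = (1.49·131 + 20·0.601) / 21.49 = 9.642 mg/L.
Travel time t = 5.02e+04 m / 1.1 m/s = 4.564e+04 s = 0.5282 d.
C = 9.642·exp(−0.094·0.5282) = 9.642·0.9516 = 9.175 mg/L.

9.18 mg/L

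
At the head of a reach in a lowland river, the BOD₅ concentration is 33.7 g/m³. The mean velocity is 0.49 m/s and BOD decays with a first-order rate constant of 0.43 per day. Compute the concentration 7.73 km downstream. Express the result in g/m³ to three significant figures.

Travel time t = 7.73 km / 0.49 m/s = 7730/0.49 = 1.578e+04 s = 0.1826 d.
First-order decay: C = 33.7·exp(−0.43·0.1826) = 33.7·0.9245 = 31.16 g/m³.

31.2 g/m³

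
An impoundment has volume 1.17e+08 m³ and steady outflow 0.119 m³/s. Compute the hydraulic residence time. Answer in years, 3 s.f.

31.2 yr

Q = 0.119 m³/s × 3.156e+07 s/yr = 3.755e+06 m³/yr.
Hydraulic residence time τ = V/Q = 1.17e+08/3.755e+06 = 31.16 yr.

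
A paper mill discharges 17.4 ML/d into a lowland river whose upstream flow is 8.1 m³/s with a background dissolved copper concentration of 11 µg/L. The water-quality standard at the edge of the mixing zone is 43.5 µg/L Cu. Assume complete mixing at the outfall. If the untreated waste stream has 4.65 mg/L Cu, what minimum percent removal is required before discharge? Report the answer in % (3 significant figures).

71.0 %

17.4 ML/d = 0.2014 m³/s.
11 µg/L = 0.011 mg/L.
43.5 µg/L = 0.0435 mg/L.
Mass balance: 0.0435·8.301 = 0.2014·Cₑ + 8.1·0.011.
Cₑ = (0.3611 − 0.0891) / 0.2014 = 1.351 mg/L.
Required removal = 1 − 1.351/4.65 = 70.95 %.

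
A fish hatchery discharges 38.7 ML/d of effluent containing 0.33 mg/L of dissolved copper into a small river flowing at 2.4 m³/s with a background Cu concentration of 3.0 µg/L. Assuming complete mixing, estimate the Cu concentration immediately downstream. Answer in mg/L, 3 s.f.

38.7 ML/d = 0.4479 m³/s.
3.0 µg/L = 0.003 mg/L.
By mass balance at complete mixing, C = (0.4479·0.33 + 2.4·0.003) / (0.4479 + 2.4) = 0.155/2.848 = 0.05443 mg/L.

0.0544 mg/L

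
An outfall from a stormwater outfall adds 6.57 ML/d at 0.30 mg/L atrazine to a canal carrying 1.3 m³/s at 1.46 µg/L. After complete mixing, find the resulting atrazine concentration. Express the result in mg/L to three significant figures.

6.57 ML/d = 0.07604 m³/s.
1.46 µg/L = 0.00146 mg/L.
By mass balance at complete mixing, C = (0.07604·0.3 + 1.3·0.00146) / (0.07604 + 1.3) = 0.02471/1.376 = 0.01796 mg/L.

0.0180 mg/L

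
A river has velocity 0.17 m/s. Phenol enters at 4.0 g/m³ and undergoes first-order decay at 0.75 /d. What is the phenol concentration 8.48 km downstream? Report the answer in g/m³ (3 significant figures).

2.59 g/m³

Travel time t = 8.48 km / 0.17 m/s = 8480/0.17 = 4.988e+04 s = 0.5773 d.
First-order decay: C = 4.0·exp(−0.75·0.5773) = 4.0·0.6486 = 2.594 g/m³.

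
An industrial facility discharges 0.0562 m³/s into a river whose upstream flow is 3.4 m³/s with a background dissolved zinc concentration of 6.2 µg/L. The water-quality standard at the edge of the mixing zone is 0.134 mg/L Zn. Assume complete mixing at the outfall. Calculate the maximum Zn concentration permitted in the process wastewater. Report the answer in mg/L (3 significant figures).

7.87 mg/L

6.2 µg/L = 0.0062 mg/L.
Mass balance: 0.134·3.456 = 0.0562·Cₑ + 3.4·0.0062.
Cₑ = (0.4631 − 0.02108) / 0.0562 = 7.866 mg/L.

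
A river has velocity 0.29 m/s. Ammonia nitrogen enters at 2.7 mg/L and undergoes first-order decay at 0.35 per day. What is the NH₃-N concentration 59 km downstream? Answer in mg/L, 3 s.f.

Travel time t = 59 km / 0.29 m/s = 5.9e+04/0.29 = 2.034e+05 s = 2.355 d.
First-order decay: C = 2.7·exp(−0.35·2.355) = 2.7·0.4386 = 1.184 mg/L.

1.18 mg/L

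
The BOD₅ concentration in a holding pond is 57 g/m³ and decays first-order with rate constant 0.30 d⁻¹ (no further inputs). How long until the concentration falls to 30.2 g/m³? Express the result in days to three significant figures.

2.12 d

t = ln(C₀/C)/k = ln(57/30.2)/0.30 = 0.6352/0.30 = 2.117 d.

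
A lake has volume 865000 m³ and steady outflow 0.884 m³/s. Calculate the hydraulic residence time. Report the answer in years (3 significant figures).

Q = 0.884 m³/s × 3.156e+07 s/yr = 2.79e+07 m³/yr.
Hydraulic residence time τ = V/Q = 865000/2.79e+07 = 0.03101 yr.

0.0310 yr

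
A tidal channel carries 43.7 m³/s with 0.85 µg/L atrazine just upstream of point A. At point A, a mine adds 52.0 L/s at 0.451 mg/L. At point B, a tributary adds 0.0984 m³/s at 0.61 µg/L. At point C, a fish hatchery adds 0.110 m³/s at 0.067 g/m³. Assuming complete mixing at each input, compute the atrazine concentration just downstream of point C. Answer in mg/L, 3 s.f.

0.00155 mg/L

0.85 µg/L = 0.00085 mg/L.
52.0 L/s = 0.052 m³/s.
After input A: C = (43.7·0.00085 + 0.052·0.451) / 43.75 = 0.001385 mg/L.
0.61 µg/L = 0.00061 mg/L.
After input B: C = (43.75·0.001385 + 0.0984·0.00061) / 43.85 = 0.001383 mg/L.
After input C: C = (43.85·0.001383 + 0.11·0.067) / 43.96 = 0.001547 mg/L.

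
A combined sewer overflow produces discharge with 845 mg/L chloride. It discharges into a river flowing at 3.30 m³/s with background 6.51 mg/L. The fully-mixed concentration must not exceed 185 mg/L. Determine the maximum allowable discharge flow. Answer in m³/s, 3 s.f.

Mass balance at complete mixing: C_std·(Q_w + Q_r) = Q_w·C_e + Q_r·C_b.
Rearranging, Q_w = Q_r·(C_std − C_b)/(C_e − C_std) = 3.30·(185 − 6.51) / (845 − 185) = 0.8925 m³/s.

0.892 m³/s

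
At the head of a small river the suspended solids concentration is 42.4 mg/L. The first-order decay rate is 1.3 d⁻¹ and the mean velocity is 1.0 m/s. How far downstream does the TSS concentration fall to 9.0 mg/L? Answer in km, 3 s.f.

From C = C₀·e^(−kt), t = ln(C₀/C)/k = ln(42.4/9.0)/1.3 = 1.55/1.3 = 1.192 d.
Distance = v·t = 1.0 m/s × 1.03e+05 s = 1.03e+05 m = 103 km.

103 km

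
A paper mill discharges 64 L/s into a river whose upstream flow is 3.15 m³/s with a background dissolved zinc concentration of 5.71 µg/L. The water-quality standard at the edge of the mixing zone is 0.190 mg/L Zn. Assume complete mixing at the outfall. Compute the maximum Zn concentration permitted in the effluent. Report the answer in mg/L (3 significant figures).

64 L/s = 0.064 m³/s.
5.71 µg/L = 0.00571 mg/L.
Mass balance: 0.19·3.214 = 0.064·Cₑ + 3.15·0.00571.
Cₑ = (0.6107 − 0.01799) / 0.064 = 9.261 mg/L.

9.26 mg/L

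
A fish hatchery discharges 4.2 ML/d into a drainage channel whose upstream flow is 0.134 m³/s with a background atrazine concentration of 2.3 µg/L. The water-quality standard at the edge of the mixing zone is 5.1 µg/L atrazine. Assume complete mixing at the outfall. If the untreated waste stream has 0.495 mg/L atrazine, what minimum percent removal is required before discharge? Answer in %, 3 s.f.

97.4 %

4.2 ML/d = 0.04861 m³/s.
2.3 µg/L = 0.0023 mg/L.
5.1 µg/L = 0.0051 mg/L.
Mass balance: 0.0051·0.1826 = 0.04861·Cₑ + 0.134·0.0023.
Cₑ = (0.0009313 − 0.0003082) / 0.04861 = 0.01282 mg/L.
Required removal = 1 − 0.01282/0.495 = 97.41 %.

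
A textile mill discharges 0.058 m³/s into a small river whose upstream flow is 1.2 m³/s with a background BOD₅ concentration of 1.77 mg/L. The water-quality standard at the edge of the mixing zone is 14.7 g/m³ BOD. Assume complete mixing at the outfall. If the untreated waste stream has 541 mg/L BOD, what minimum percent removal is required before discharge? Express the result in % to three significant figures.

Mass balance: 14.7·1.258 = 0.058·Cₑ + 1.2·1.77.
Cₑ = (18.49 − 2.124) / 0.058 = 282.2 mg/L.
Required removal = 1 − 282.2/541 = 47.83 %.

47.8 %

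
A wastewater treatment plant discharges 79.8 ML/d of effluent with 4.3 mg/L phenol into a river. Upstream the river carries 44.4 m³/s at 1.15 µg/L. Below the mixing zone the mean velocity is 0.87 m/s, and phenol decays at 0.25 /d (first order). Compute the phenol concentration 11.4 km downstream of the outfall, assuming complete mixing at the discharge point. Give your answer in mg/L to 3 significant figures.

0.0855 mg/L

79.8 ML/d = 0.9236 m³/s.
1.15 µg/L = 0.00115 mg/L.
After complete mixing, C₀ = (0.9236·4.3 + 44.4·0.00115) / 45.32 = 0.08875 mg/L.
Travel time t = 1.14e+04 m / 0.87 m/s = 1.31e+04 s = 0.1517 d.
C = 0.08875·exp(−0.25·0.1517) = 0.08875·0.9628 = 0.08545 mg/L.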